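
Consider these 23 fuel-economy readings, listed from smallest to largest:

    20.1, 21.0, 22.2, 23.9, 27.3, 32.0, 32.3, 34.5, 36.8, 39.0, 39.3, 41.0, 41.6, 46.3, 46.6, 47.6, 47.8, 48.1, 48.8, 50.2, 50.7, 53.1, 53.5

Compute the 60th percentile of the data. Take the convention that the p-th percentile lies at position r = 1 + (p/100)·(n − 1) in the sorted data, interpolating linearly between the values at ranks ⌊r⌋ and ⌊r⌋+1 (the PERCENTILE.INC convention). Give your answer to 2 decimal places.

46.36

n = 23.
r = 1 + (60/100)·(23 − 1) = 1 + 13.2 = 14.2.
Rank 14 is 46.3 and rank 15 is 46.6.
Interpolate: 46.3 + 0.2·(46.6 − 46.3) = 46.3 + 0.2·0.3 = 46.36.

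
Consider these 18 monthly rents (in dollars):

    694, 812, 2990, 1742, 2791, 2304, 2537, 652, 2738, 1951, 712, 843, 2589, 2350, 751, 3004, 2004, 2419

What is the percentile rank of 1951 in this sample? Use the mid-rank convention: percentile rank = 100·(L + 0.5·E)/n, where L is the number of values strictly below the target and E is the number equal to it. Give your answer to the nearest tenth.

Sorted: 652, 694, 712, 751, 812, 843, 1742, 1951, 2004, 2304, 2350, 2419, 2537, 2589, 2738, 2791, 2990, 3004.
Count below 1951: L = 7; count equal: E = 1; n = 18.
Percentile rank = 100·(7 + 0.5·1)/18 = 100·7.5/18 = 41.67.

41.7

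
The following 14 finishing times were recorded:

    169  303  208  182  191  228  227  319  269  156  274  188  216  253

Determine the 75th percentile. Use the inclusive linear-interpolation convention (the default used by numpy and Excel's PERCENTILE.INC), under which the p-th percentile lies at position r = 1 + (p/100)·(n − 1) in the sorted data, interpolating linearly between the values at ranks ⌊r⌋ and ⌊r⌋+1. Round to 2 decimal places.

265.00

Sorted: 156, 169, 182, 188, 191, 208, 216, 227, 228, 253, 269, 274, 303, 319.
n = 14.
r = 1 + (75/100)·(14 − 1) = 1 + 9.75 = 10.75.
Rank 10 is 253 and rank 11 is 269.
Interpolate: 253 + 0.75·(269 − 253) = 253 + 0.75·16 = 265.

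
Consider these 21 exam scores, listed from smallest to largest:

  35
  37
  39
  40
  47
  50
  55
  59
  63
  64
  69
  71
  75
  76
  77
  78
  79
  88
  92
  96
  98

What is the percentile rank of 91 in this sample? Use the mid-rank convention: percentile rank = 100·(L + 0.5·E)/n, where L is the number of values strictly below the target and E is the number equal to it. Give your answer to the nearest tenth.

Count below 91: L = 18; count equal: E = 0; n = 21.
Percentile rank = 100·(18 + 0.5·0)/21 = 100·18/21 = 85.71.

85.7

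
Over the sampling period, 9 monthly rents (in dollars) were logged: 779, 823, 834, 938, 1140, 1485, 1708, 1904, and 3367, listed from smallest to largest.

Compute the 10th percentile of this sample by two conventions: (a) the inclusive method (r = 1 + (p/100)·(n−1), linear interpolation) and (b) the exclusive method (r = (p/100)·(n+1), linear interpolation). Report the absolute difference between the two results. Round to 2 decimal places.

35.20

n = 9.
(a) r = 1.8; between ranks 1 (779) and 2 (823): 814.2.
(b) r = 1 → value at rank 1 = 779.
|814.2 − 779| = 35.2.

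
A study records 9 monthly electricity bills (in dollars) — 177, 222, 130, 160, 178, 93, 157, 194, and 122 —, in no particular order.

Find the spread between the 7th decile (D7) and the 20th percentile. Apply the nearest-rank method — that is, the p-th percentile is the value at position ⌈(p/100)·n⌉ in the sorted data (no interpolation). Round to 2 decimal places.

56.00

Sorted: 93, 122, 130, 157, 160, 177, 178, 194, 222.
n = 9.
P20: rank ⌈20/100·9⌉ = 2 → 122.
P70: rank ⌈70/100·9⌉ = 7 → 178.
Difference: 178 − 122 = 56.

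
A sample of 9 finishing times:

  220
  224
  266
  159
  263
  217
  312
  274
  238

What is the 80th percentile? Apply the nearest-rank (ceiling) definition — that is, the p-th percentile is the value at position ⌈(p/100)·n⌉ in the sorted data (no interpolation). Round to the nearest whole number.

274

Sorted: 159, 217, 220, 224, 238, 263, 266, 274, 312.
n = 9.
Position = ⌈80/100 · 9⌉ = ⌈7.2⌉ = 8.
The value at rank 8 is 274.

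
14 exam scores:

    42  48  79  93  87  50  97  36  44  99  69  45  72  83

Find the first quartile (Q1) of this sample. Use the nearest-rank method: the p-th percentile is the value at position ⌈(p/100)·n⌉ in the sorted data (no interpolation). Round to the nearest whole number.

Sorted: 36, 42, 44, 45, 48, 50, 69, 72, 79, 83, 87, 93, 97, 99.
n = 14.
Position = ⌈25/100 · 14⌉ = ⌈3.5⌉ = 4.
The value at rank 4 is 45.

45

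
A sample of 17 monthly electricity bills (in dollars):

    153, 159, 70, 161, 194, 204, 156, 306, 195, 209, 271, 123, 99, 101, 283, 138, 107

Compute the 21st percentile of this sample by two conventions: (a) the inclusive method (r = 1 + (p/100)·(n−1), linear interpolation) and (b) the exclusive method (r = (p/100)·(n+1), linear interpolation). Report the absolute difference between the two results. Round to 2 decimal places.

Sorted: 70, 99, 101, 107, 123, 138, 153, 156, 159, 161, 194, 195, 204, 209, 271, 283, 306.
n = 17.
(a) r = 4.36; between ranks 4 (107) and 5 (123): 112.76.
(b) r = 3.78; between ranks 3 (101) and 4 (107): 105.68.
|112.76 − 105.68| = 7.08.

7.08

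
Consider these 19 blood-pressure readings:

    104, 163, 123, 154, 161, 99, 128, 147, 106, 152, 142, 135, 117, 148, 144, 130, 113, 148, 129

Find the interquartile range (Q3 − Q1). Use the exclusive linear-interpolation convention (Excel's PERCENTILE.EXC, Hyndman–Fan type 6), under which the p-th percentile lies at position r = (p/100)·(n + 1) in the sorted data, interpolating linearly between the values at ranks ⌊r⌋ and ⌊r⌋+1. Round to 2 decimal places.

Sorted: 99, 104, 106, 113, 117, 123, 128, 129, 130, 135, 142, 144, 147, 148, 148, 152, 154, 161, 163.
n = 19.
P25: r = 5 (integer) → 117.
P75: r = 15 (integer) → 148.
Difference: 148 − 117 = 31.

31.00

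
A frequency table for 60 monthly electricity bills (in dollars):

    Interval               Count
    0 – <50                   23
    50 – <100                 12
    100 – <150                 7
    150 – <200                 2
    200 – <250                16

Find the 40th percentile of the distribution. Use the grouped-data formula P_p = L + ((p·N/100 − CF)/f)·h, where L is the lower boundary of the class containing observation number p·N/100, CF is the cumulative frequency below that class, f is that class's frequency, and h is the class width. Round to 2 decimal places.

54.17

N = 60; target position k = 40/100 · 60 = 24.
Cumulative frequencies: 23, 35, 42, 44, 60.
Observation 24 falls in the class 50 – <100.
L = 50, CF = 23, f = 12, h = 50.
P40 = 50 + ((24 − 23)/12)·50 = 50 + 4.16667 = 54.1667.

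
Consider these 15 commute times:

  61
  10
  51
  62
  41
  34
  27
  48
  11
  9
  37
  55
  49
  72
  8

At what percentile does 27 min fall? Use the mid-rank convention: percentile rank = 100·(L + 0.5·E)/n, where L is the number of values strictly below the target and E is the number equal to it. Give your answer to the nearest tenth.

Sorted: 8, 9, 10, 11, 27, 34, 37, 41, 48, 49, 51, 55, 61, 62, 72.
Count below 27: L = 4; count equal: E = 1; n = 15.
Percentile rank = 100·(4 + 0.5·1)/15 = 100·4.5/15 = 30.

30.0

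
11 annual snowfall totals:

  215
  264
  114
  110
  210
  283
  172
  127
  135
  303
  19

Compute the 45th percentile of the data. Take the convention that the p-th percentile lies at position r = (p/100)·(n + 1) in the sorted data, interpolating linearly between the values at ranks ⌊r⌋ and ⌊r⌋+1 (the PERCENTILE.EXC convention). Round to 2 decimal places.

149.80

Sorted: 19, 110, 114, 127, 135, 172, 210, 215, 264, 283, 303.
n = 11.
r = (45/100)·(11 + 1) = 5.4.
Rank 5 is 135 and rank 6 is 172.
Interpolate: 135 + 0.4·(172 − 135) = 135 + 0.4·37 = 149.8.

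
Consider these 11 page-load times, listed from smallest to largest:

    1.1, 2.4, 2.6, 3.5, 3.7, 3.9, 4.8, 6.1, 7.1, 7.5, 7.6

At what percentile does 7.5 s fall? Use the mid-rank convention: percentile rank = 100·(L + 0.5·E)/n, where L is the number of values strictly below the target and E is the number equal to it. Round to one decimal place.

86.4

Count below 7.5: L = 9; count equal: E = 1; n = 11.
Percentile rank = 100·(9 + 0.5·1)/11 = 100·9.5/11 = 86.36.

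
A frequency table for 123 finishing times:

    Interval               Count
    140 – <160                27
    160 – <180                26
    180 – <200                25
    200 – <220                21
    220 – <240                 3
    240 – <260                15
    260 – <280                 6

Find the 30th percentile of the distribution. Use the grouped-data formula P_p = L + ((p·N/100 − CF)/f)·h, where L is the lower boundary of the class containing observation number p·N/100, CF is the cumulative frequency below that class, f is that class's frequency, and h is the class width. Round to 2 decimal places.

167.62

N = 123; target position k = 30/100 · 123 = 36.9.
Cumulative frequencies: 27, 53, 78, 99, 102, 117, 123.
Observation 36.9 falls in the class 160 – <180.
L = 160, CF = 27, f = 26, h = 20.
P30 = 160 + ((36.9 − 27)/26)·20 = 160 + 7.61538 = 167.615.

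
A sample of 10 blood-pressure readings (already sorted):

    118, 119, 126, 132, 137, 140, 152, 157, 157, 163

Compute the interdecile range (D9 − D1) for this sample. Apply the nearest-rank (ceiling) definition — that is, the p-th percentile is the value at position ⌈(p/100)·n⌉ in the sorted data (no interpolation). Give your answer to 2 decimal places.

n = 10.
P10: rank ⌈10/100·10⌉ = 1 → 118.
P90: rank ⌈90/100·10⌉ = 9 → 157.
Difference: 157 − 118 = 39.

39.00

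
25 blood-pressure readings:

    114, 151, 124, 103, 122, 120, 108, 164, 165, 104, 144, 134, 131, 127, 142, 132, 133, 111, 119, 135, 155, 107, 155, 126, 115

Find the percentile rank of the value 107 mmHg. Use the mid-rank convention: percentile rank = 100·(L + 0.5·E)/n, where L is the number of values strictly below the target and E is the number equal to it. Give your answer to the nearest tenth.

Sorted: 103, 104, 107, 108, 111, 114, 115, 119, 120, 122, 124, 126, 127, 131, 132, 133, 134, 135, 142, 144, 151, 155, 155, 164, 165.
Count below 107: L = 2; count equal: E = 1; n = 25.
Percentile rank = 100·(2 + 0.5·1)/25 = 100·2.5/25 = 10.

10.0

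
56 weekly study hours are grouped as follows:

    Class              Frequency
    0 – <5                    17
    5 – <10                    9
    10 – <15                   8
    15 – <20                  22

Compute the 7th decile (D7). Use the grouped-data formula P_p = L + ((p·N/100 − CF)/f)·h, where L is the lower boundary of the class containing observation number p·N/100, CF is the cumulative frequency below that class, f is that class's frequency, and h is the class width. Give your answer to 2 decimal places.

16.18

N = 56; target position k = 70/100 · 56 = 39.2.
Cumulative frequencies: 17, 26, 34, 56.
Observation 39.2 falls in the class 15 – <20.
L = 15, CF = 34, f = 22, h = 5.
P70 = 15 + ((39.2 − 34)/22)·5 = 15 + 1.18182 = 16.1818.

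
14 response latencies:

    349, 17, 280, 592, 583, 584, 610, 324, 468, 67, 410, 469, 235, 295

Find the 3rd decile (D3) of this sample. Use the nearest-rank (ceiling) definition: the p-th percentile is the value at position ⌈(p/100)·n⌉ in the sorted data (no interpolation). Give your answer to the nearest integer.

Sorted: 17, 67, 235, 280, 295, 324, 349, 410, 468, 469, 583, 584, 592, 610.
n = 14.
Position = ⌈30/100 · 14⌉ = ⌈4.2⌉ = 5.
The value at rank 5 is 295.

295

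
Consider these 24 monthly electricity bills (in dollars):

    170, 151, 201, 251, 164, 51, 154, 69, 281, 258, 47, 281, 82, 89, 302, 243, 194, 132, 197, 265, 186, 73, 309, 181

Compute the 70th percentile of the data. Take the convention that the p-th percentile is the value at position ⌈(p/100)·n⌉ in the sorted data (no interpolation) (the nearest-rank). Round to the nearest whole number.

Sorted: 47, 51, 69, 73, 82, 89, 132, 151, 154, 164, 170, 181, 186, 194, 197, 201, 243, 251, 258, 265, 281, 281, 302, 309.
n = 24.
Position = ⌈70/100 · 24⌉ = ⌈16.8⌉ = 17.
The value at rank 17 is 243.

243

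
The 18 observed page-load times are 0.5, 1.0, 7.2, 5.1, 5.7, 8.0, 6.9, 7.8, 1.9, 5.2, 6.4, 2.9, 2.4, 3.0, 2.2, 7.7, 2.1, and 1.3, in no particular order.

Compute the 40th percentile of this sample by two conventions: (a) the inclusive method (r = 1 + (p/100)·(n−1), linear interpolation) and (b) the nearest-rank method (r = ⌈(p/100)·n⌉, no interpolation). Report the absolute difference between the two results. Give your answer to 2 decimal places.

Sorted: 0.5, 1.0, 1.3, 1.9, 2.1, 2.2, 2.4, 2.9, 3.0, 5.1, 5.2, 5.7, 6.4, 6.9, 7.2, 7.7, 7.8, 8.0.
n = 18.
(a) r = 7.8; between ranks 7 (2.4) and 8 (2.9): 2.8.
(b) the nearest-rank method: rank 8 → 2.9.
|2.8 − 2.9| = 0.1.

0.10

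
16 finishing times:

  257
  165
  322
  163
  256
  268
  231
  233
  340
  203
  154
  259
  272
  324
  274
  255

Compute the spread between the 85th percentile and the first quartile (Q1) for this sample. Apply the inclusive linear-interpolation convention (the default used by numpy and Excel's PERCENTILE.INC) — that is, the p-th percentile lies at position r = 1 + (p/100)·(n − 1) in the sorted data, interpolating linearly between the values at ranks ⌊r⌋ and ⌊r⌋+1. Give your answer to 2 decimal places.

Sorted: 154, 163, 165, 203, 231, 233, 255, 256, 257, 259, 268, 272, 274, 322, 324, 340.
n = 16.
P25: r = 4.75; ranks 4–5 are 203, 231; interpolating gives 224.
P85: r = 13.75; ranks 13–14 are 274, 322; interpolating gives 310.
Difference: 310 − 224 = 86.

86.00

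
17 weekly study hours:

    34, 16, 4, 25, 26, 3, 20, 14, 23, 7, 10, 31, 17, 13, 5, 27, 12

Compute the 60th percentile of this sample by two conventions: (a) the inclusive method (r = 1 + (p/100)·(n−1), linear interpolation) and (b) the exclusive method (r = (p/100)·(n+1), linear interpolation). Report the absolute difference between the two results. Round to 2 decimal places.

0.60

Sorted: 3, 4, 5, 7, 10, 12, 13, 14, 16, 17, 20, 23, 25, 26, 27, 31, 34.
n = 17.
(a) r = 10.6; between ranks 10 (17) and 11 (20): 18.8.
(b) r = 10.8; between ranks 10 (17) and 11 (20): 19.4.
|18.8 − 19.4| = 0.6.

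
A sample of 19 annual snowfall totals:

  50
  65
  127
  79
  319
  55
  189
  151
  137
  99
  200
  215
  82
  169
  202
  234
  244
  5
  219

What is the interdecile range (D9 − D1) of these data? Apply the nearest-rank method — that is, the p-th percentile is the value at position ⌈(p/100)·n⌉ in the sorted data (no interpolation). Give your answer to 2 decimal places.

Sorted: 5, 50, 55, 65, 79, 82, 99, 127, 137, 151, 169, 189, 200, 202, 215, 219, 234, 244, 319.
n = 19.
P10: rank ⌈10/100·19⌉ = 2 → 50.
P90: rank ⌈90/100·19⌉ = 18 → 244.
Difference: 244 − 50 = 194.

194.00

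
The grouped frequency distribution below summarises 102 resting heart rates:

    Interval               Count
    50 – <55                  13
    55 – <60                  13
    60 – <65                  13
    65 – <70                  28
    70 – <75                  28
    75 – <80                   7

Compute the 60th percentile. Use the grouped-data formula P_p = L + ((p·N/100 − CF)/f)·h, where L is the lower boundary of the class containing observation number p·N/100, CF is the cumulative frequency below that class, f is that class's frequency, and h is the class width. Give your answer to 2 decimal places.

N = 102; target position k = 60/100 · 102 = 61.2.
Cumulative frequencies: 13, 26, 39, 67, 95, 102.
Observation 61.2 falls in the class 65 – <70.
L = 65, CF = 39, f = 28, h = 5.
P60 = 65 + ((61.2 − 39)/28)·5 = 65 + 3.96429 = 68.9643.

68.96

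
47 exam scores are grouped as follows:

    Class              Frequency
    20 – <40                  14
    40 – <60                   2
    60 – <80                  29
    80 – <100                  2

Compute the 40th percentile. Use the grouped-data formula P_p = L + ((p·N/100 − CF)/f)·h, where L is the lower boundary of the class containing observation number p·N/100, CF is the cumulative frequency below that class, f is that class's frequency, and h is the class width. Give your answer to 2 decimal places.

N = 47; target position k = 40/100 · 47 = 18.8.
Cumulative frequencies: 14, 16, 45, 47.
Observation 18.8 falls in the class 60 – <80.
L = 60, CF = 16, f = 29, h = 20.
P40 = 60 + ((18.8 − 16)/29)·20 = 60 + 1.93103 = 61.931.

61.93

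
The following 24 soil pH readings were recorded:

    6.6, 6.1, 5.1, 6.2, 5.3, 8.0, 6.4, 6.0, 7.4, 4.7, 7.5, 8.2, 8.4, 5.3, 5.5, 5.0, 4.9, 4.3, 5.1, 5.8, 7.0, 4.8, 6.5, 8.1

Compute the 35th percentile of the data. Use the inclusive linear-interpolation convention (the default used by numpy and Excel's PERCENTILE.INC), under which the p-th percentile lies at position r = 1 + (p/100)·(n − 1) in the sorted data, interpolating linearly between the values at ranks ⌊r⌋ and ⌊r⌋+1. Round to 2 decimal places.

Sorted: 4.3, 4.7, 4.8, 4.9, 5.0, 5.1, 5.1, 5.3, 5.3, 5.5, 5.8, 6.0, 6.1, 6.2, 6.4, 6.5, 6.6, 7.0, 7.4, 7.5, 8.0, 8.1, 8.2, 8.4.
n = 24.
r = 1 + (35/100)·(24 − 1) = 1 + 8.05 = 9.05.
Rank 9 is 5.3 and rank 10 is 5.5.
Interpolate: 5.3 + 0.05·(5.5 − 5.3) = 5.3 + 0.05·0.2 = 5.31.

5.31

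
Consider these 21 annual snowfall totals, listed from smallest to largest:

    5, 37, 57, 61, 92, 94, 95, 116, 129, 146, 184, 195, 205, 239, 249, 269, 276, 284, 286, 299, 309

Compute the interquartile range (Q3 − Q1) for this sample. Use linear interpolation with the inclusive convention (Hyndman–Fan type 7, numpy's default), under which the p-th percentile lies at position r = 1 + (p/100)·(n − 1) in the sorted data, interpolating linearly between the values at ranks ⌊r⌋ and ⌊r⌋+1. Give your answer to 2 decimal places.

175.00

n = 21.
P25: r = 6 (integer) → 94.
P75: r = 16 (integer) → 269.
Difference: 269 − 94 = 175.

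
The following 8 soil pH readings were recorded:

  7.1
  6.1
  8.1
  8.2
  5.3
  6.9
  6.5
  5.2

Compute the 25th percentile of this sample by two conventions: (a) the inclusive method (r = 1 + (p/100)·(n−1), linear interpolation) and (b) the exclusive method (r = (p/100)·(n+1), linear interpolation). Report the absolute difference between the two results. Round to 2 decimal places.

Sorted: 5.2, 5.3, 6.1, 6.5, 6.9, 7.1, 8.1, 8.2.
n = 8.
(a) r = 2.75; between ranks 2 (5.3) and 3 (6.1): 5.9.
(b) r = 2.25; between ranks 2 (5.3) and 3 (6.1): 5.5.
|5.9 − 5.5| = 0.4.

0.40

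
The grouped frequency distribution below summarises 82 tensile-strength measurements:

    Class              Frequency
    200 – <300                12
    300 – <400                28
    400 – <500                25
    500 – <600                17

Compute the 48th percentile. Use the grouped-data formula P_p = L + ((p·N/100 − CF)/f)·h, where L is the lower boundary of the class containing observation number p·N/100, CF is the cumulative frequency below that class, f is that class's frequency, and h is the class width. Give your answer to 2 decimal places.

397.71

N = 82; target position k = 48/100 · 82 = 39.36.
Cumulative frequencies: 12, 40, 65, 82.
Observation 39.36 falls in the class 300 – <400.
L = 300, CF = 12, f = 28, h = 100.
P48 = 300 + ((39.36 − 12)/28)·100 = 300 + 97.7143 = 397.714.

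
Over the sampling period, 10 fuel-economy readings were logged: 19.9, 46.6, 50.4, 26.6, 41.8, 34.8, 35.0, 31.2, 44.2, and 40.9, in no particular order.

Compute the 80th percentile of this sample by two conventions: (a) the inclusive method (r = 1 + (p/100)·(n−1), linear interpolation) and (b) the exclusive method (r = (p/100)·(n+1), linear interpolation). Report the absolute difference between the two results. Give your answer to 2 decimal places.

Sorted: 19.9, 26.6, 31.2, 34.8, 35.0, 40.9, 41.8, 44.2, 46.6, 50.4.
n = 10.
(a) r = 8.2; between ranks 8 (44.2) and 9 (46.6): 44.68.
(b) r = 8.8; between ranks 8 (44.2) and 9 (46.6): 46.12.
|44.68 − 46.12| = 1.44.

1.44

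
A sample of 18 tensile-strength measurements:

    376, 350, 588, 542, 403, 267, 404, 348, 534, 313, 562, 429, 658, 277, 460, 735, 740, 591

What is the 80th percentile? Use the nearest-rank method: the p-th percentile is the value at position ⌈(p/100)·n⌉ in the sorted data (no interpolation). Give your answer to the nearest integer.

591

Sorted: 267, 277, 313, 348, 350, 376, 403, 404, 429, 460, 534, 542, 562, 588, 591, 658, 735, 740.
n = 18.
Position = ⌈80/100 · 18⌉ = ⌈14.4⌉ = 15.
The value at rank 15 is 591.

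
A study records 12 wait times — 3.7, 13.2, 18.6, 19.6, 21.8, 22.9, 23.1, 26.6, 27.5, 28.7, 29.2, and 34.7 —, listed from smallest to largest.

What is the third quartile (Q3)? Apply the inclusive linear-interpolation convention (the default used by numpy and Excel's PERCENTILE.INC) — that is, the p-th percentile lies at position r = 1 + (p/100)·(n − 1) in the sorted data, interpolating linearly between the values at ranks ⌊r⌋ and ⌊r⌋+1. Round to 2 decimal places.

27.80

n = 12.
r = 1 + (75/100)·(12 − 1) = 1 + 8.25 = 9.25.
Rank 9 is 27.5 and rank 10 is 28.7.
Interpolate: 27.5 + 0.25·(28.7 − 27.5) = 27.5 + 0.25·1.2 = 27.8.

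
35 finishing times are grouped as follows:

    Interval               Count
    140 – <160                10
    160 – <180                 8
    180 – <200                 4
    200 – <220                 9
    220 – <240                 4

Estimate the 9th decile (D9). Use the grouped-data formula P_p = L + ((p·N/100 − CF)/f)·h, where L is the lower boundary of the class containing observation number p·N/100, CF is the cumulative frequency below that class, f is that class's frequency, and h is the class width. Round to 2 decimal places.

222.50

N = 35; target position k = 90/100 · 35 = 31.5.
Cumulative frequencies: 10, 18, 22, 31, 35.
Observation 31.5 falls in the class 220 – <240.
L = 220, CF = 31, f = 4, h = 20.
P90 = 220 + ((31.5 − 31)/4)·20 = 220 + 2.5 = 222.5.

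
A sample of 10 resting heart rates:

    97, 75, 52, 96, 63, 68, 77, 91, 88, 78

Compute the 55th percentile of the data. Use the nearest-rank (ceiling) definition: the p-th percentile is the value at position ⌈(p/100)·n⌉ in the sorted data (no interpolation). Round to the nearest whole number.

Sorted: 52, 63, 68, 75, 77, 78, 88, 91, 96, 97.
n = 10.
Position = ⌈55/100 · 10⌉ = ⌈5.5⌉ = 6.
The value at rank 6 is 78.

78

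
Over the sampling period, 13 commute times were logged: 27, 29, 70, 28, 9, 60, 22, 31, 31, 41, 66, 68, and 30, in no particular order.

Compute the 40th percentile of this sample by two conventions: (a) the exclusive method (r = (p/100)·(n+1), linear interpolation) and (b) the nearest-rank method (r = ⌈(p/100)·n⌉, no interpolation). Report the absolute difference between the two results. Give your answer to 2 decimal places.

Sorted: 9, 22, 27, 28, 29, 30, 31, 31, 41, 60, 66, 68, 70.
n = 13.
(a) r = 5.6; between ranks 5 (29) and 6 (30): 29.6.
(b) the nearest-rank method: rank 6 → 30.
|29.6 − 30| = 0.4.

0.40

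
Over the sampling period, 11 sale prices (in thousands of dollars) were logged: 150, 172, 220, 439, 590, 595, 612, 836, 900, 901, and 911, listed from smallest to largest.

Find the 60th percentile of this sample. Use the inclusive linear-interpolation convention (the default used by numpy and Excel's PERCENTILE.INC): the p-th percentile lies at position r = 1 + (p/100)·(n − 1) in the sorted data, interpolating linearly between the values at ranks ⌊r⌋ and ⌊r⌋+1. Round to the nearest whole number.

n = 11.
r = 1 + (60/100)·(11 − 1) = 1 + 6 = 7.
r is an integer, so P60 is the value at rank 7: 612.

612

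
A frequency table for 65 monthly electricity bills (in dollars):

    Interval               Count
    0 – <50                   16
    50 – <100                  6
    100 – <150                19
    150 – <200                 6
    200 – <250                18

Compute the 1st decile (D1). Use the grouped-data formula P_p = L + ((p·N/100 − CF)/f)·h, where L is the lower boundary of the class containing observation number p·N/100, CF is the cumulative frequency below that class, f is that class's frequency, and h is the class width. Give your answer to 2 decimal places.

20.31

N = 65; target position k = 10/100 · 65 = 6.5.
Cumulative frequencies: 16, 22, 41, 47, 65.
Observation 6.5 falls in the class 0 – <50.
L = 0, CF = 0, f = 16, h = 50.
P10 = 0 + ((6.5 − 0)/16)·50 = 0 + 20.3125 = 20.3125.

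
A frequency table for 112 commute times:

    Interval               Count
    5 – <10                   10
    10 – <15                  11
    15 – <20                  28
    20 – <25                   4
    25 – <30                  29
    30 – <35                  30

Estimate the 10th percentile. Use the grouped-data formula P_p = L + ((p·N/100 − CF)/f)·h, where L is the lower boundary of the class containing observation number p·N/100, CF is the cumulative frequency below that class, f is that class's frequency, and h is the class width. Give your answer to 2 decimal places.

10.55

N = 112; target position k = 10/100 · 112 = 11.2.
Cumulative frequencies: 10, 21, 49, 53, 82, 112.
Observation 11.2 falls in the class 10 – <15.
L = 10, CF = 10, f = 11, h = 5.
P10 = 10 + ((11.2 − 10)/11)·5 = 10 + 0.545455 = 10.5455.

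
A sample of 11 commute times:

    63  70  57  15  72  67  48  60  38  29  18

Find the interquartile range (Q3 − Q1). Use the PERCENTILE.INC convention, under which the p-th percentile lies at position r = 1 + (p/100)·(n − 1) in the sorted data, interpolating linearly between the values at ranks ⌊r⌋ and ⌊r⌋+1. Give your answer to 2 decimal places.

Sorted: 15, 18, 29, 38, 48, 57, 60, 63, 67, 70, 72.
n = 11.
P25: r = 3.5; ranks 3–4 are 29, 38; interpolating gives 33.5.
P75: r = 8.5; ranks 8–9 are 63, 67; interpolating gives 65.
Difference: 65 − 33.5 = 31.5.

31.50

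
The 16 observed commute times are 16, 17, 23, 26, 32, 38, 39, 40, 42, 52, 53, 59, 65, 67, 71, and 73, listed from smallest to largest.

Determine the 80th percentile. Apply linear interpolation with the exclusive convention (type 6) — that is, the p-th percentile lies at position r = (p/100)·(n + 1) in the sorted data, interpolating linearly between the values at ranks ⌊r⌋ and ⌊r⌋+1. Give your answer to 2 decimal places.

66.20

n = 16.
r = (80/100)·(16 + 1) = 13.6.
Rank 13 is 65 and rank 14 is 67.
Interpolate: 65 + 0.6·(67 − 65) = 65 + 0.6·2 = 66.2.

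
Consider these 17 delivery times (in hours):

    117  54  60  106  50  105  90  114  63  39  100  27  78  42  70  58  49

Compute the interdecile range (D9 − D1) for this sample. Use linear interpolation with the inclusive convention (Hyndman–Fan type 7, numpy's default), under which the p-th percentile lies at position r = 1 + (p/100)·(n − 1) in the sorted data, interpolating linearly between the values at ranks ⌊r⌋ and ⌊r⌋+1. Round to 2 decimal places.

68.40

Sorted: 27, 39, 42, 49, 50, 54, 58, 60, 63, 70, 78, 90, 100, 105, 106, 114, 117.
n = 17.
P10: r = 2.6; ranks 2–3 are 39, 42; interpolating gives 40.8.
P90: r = 15.4; ranks 15–16 are 106, 114; interpolating gives 109.2.
Difference: 109.2 − 40.8 = 68.4.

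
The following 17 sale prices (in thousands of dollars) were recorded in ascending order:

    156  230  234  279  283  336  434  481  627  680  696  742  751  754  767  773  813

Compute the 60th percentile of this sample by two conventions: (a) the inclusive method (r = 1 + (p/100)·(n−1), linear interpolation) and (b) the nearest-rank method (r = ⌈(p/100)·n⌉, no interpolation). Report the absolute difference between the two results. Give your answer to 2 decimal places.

6.40

n = 17.
(a) r = 10.6; between ranks 10 (680) and 11 (696): 689.6.
(b) the nearest-rank method: rank 11 → 696.
|689.6 − 696| = 6.4.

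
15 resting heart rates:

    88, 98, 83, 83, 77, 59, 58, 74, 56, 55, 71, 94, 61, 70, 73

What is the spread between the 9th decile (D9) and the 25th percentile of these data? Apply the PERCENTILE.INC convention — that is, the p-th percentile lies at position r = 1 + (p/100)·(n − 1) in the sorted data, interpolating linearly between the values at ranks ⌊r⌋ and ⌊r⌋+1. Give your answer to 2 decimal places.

31.60

Sorted: 55, 56, 58, 59, 61, 70, 71, 73, 74, 77, 83, 83, 88, 94, 98.
n = 15.
P25: r = 4.5; ranks 4–5 are 59, 61; interpolating gives 60.
P90: r = 13.6; ranks 13–14 are 88, 94; interpolating gives 91.6.
Difference: 91.6 − 60 = 31.6.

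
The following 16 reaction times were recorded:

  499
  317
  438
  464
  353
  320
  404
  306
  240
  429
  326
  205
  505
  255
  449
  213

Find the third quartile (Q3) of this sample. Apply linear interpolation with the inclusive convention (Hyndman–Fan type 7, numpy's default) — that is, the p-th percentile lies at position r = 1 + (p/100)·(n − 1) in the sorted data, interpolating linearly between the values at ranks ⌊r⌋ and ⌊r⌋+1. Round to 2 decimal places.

440.75

Sorted: 205, 213, 240, 255, 306, 317, 320, 326, 353, 404, 429, 438, 449, 464, 499, 505.
n = 16.
r = 1 + (75/100)·(16 − 1) = 1 + 11.25 = 12.25.
Rank 12 is 438 and rank 13 is 449.
Interpolate: 438 + 0.25·(449 − 438) = 438 + 0.25·11 = 440.75.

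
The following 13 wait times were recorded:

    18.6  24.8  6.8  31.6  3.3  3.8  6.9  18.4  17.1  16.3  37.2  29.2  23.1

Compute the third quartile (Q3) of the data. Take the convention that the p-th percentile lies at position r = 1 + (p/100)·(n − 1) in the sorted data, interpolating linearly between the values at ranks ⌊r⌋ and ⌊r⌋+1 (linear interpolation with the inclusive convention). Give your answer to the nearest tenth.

Sorted: 3.3, 3.8, 6.8, 6.9, 16.3, 17.1, 18.4, 18.6, 23.1, 24.8, 29.2, 31.6, 37.2.
n = 13.
r = 1 + (75/100)·(13 − 1) = 1 + 9 = 10.
r is an integer, so P75 is the value at rank 10: 24.8.

24.8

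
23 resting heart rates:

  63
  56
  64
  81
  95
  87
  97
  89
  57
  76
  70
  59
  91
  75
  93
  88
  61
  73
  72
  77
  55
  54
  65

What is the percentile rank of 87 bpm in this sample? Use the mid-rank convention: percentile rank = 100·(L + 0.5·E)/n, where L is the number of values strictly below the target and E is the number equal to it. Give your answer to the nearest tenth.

Sorted: 54, 55, 56, 57, 59, 61, 63, 64, 65, 70, 72, 73, 75, 76, 77, 81, 87, 88, 89, 91, 93, 95, 97.
Count below 87: L = 16; count equal: E = 1; n = 23.
Percentile rank = 100·(16 + 0.5·1)/23 = 100·16.5/23 = 71.74.

71.7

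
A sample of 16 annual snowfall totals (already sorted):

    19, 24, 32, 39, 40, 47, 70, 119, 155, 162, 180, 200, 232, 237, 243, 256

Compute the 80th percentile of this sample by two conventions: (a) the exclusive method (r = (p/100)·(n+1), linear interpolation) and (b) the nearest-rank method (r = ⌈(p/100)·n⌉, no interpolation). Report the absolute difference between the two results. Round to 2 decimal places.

3.00

n = 16.
(a) r = 13.6; between ranks 13 (232) and 14 (237): 235.
(b) the nearest-rank method: rank 13 → 232.
|235 − 232| = 3.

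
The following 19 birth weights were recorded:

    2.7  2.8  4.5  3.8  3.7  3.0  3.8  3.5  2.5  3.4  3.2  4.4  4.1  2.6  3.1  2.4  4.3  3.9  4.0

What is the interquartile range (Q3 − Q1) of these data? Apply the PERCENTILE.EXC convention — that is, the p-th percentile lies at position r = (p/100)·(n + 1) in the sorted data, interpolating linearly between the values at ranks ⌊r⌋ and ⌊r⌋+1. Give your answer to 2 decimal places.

Sorted: 2.4, 2.5, 2.6, 2.7, 2.8, 3.0, 3.1, 3.2, 3.4, 3.5, 3.7, 3.8, 3.8, 3.9, 4.0, 4.1, 4.3, 4.4, 4.5.
n = 19.
P25: r = 5 (integer) → 2.8.
P75: r = 15 (integer) → 4.
Difference: 4 − 2.8 = 1.2.

1.20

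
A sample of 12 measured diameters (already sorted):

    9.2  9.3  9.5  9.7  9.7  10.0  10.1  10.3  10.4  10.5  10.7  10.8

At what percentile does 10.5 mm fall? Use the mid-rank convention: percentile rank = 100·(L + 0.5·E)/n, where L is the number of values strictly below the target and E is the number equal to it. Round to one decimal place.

Count below 10.5: L = 9; count equal: E = 1; n = 12.
Percentile rank = 100·(9 + 0.5·1)/12 = 100·9.5/12 = 79.17.

79.2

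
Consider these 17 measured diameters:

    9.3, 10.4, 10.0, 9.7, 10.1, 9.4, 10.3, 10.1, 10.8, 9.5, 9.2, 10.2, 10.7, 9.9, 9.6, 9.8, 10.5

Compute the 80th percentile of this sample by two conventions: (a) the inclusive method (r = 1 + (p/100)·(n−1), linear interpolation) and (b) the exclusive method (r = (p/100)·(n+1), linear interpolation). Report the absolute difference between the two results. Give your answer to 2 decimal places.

0.06

Sorted: 9.2, 9.3, 9.4, 9.5, 9.6, 9.7, 9.8, 9.9, 10.0, 10.1, 10.1, 10.2, 10.3, 10.4, 10.5, 10.7, 10.8.
n = 17.
(a) r = 13.8; between ranks 13 (10.3) and 14 (10.4): 10.38.
(b) r = 14.4; between ranks 14 (10.4) and 15 (10.5): 10.44.
|10.38 − 10.44| = 0.06.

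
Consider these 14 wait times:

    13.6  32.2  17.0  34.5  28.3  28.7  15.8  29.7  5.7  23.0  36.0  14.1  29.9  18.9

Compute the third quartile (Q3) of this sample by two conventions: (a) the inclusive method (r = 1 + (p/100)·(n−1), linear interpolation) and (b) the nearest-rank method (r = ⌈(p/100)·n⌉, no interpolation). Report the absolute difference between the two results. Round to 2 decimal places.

Sorted: 5.7, 13.6, 14.1, 15.8, 17.0, 18.9, 23.0, 28.3, 28.7, 29.7, 29.9, 32.2, 34.5, 36.0.
n = 14.
(a) r = 10.75; between ranks 10 (29.7) and 11 (29.9): 29.85.
(b) the nearest-rank method: rank 11 → 29.9.
|29.85 − 29.9| = 0.05.

0.05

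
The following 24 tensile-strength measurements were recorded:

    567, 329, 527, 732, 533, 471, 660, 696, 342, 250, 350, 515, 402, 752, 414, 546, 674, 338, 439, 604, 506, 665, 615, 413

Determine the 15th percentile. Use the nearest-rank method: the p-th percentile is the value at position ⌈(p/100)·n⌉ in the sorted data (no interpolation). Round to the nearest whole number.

342

Sorted: 250, 329, 338, 342, 350, 402, 413, 414, 439, 471, 506, 515, 527, 533, 546, 567, 604, 615, 660, 665, 674, 696, 732, 752.
n = 24.
Position = ⌈15/100 · 24⌉ = ⌈3.6⌉ = 4.
The value at rank 4 is 342.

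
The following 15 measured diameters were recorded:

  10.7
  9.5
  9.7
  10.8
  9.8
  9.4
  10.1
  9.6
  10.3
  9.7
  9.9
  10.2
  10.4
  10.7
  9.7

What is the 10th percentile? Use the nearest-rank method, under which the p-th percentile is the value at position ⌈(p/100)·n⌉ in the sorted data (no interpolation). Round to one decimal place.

Sorted: 9.4, 9.5, 9.6, 9.7, 9.7, 9.7, 9.8, 9.9, 10.1, 10.2, 10.3, 10.4, 10.7, 10.7, 10.8.
n = 15.
Position = ⌈10/100 · 15⌉ = ⌈1.5⌉ = 2.
The value at rank 2 is 9.5.

9.5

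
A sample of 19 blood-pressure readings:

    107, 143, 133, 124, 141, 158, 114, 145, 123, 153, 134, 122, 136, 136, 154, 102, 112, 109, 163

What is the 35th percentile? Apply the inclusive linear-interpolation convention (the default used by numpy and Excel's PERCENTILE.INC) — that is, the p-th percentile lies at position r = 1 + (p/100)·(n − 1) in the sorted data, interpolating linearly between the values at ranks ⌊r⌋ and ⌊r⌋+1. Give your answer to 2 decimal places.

Sorted: 102, 107, 109, 112, 114, 122, 123, 124, 133, 134, 136, 136, 141, 143, 145, 153, 154, 158, 163.
n = 19.
r = 1 + (35/100)·(19 − 1) = 1 + 6.3 = 7.3.
Rank 7 is 123 and rank 8 is 124.
Interpolate: 123 + 0.3·(124 − 123) = 123 + 0.3·1 = 123.3.

123.30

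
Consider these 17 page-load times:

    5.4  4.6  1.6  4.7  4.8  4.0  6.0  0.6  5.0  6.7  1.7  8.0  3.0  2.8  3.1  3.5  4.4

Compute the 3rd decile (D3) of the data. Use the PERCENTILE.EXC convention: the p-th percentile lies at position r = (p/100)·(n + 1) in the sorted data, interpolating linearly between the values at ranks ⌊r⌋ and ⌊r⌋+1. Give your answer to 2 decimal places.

3.04

Sorted: 0.6, 1.6, 1.7, 2.8, 3.0, 3.1, 3.5, 4.0, 4.4, 4.6, 4.7, 4.8, 5.0, 5.4, 6.0, 6.7, 8.0.
n = 17.
r = (30/100)·(17 + 1) = 5.4.
Rank 5 is 3.0 and rank 6 is 3.1.
Interpolate: 3.0 + 0.4·(3.1 − 3.0) = 3.0 + 0.4·0.1 = 3.04.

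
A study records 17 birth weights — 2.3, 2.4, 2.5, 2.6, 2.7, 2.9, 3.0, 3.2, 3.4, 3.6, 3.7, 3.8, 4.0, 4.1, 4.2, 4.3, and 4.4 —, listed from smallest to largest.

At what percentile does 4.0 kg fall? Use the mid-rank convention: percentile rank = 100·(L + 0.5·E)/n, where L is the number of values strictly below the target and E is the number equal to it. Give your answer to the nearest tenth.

73.5

Count below 4.0: L = 12; count equal: E = 1; n = 17.
Percentile rank = 100·(12 + 0.5·1)/17 = 100·12.5/17 = 73.53.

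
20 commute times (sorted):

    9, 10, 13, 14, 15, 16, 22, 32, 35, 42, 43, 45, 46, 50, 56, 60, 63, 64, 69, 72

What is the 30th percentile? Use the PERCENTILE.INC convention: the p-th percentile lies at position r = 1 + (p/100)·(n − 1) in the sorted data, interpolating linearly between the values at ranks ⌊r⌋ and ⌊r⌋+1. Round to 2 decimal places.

n = 20.
r = 1 + (30/100)·(20 − 1) = 1 + 5.7 = 6.7.
Rank 6 is 16 and rank 7 is 22.
Interpolate: 16 + 0.7·(22 − 16) = 16 + 0.7·6 = 20.2.

20.20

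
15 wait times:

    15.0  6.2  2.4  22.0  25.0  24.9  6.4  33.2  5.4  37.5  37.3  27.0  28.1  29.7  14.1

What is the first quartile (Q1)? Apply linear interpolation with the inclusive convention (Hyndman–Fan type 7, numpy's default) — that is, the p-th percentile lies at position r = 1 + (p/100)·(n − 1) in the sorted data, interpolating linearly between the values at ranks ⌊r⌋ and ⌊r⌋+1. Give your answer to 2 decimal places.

Sorted: 2.4, 5.4, 6.2, 6.4, 14.1, 15.0, 22.0, 24.9, 25.0, 27.0, 28.1, 29.7, 33.2, 37.3, 37.5.
n = 15.
r = 1 + (25/100)·(15 − 1) = 1 + 3.5 = 4.5.
Rank 4 is 6.4 and rank 5 is 14.1.
Interpolate: 6.4 + 0.5·(14.1 − 6.4) = 6.4 + 0.5·7.7 = 10.25.

10.25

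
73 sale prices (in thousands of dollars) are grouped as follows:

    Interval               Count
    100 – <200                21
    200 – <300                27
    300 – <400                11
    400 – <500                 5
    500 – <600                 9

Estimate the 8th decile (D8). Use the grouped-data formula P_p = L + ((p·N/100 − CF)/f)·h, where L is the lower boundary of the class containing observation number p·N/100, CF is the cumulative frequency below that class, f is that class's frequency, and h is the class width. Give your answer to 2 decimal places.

394.55

N = 73; target position k = 80/100 · 73 = 58.4.
Cumulative frequencies: 21, 48, 59, 64, 73.
Observation 58.4 falls in the class 300 – <400.
L = 300, CF = 48, f = 11, h = 100.
P80 = 300 + ((58.4 − 48)/11)·100 = 300 + 94.5455 = 394.545.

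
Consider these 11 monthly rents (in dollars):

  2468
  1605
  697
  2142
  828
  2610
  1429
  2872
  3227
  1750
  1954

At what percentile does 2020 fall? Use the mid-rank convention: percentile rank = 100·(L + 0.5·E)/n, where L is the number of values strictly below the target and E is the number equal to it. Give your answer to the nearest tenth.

54.5

Sorted: 697, 828, 1429, 1605, 1750, 1954, 2142, 2468, 2610, 2872, 3227.
Count below 2020: L = 6; count equal: E = 0; n = 11.
Percentile rank = 100·(6 + 0.5·0)/11 = 100·6/11 = 54.55.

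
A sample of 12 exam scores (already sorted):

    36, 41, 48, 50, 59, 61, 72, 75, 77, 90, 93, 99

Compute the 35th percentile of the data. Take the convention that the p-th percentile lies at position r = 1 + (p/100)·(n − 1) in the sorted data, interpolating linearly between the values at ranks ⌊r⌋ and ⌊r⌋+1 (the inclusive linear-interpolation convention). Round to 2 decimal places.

n = 12.
r = 1 + (35/100)·(12 − 1) = 1 + 3.85 = 4.85.
Rank 4 is 50 and rank 5 is 59.
Interpolate: 50 + 0.85·(59 − 50) = 50 + 0.85·9 = 57.65.

57.65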